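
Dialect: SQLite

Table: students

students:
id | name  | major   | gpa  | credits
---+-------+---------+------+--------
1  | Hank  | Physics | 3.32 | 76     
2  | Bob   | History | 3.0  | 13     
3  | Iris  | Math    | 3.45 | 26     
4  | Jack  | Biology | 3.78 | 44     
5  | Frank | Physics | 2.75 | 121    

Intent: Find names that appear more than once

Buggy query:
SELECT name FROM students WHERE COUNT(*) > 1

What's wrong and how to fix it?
Bug: WHERE can't reference COUNT(*); aggregates are computed after WHERE

Fix: GROUP BY name, then filter groups with HAVING COUNT(*) > 1

Corrected query:
SELECT name FROM students GROUP BY name HAVING COUNT(*) > 1

Result:
(no rows)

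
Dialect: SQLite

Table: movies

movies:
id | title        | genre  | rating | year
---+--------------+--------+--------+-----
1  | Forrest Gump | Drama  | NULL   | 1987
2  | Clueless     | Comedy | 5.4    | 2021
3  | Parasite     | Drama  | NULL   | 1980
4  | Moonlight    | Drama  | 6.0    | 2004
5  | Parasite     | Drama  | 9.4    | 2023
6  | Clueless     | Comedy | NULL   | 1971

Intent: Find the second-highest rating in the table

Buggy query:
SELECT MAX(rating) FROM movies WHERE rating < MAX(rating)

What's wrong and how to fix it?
Bug: The inner MAX is an aggregate inside WHERE, which is not allowed

Fix: Compute the overall MAX in a subquery, then take MAX of rows below it

Corrected query:
SELECT MAX(rating) FROM movies WHERE rating < (SELECT MAX(rating) FROM movies)

Result:
MAX(rating)
-----------
6          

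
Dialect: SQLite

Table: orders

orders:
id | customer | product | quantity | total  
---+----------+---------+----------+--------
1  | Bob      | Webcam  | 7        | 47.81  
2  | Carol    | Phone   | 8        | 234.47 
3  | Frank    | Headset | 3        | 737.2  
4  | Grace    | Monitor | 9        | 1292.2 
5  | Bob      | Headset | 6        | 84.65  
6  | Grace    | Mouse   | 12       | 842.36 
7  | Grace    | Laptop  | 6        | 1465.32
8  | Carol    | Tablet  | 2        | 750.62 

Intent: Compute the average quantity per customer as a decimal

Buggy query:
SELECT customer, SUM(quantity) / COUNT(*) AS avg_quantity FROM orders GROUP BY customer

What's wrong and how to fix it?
Bug: SUM(quantity) and COUNT(*) are both integers; the division truncates the fractional part

Fix: Multiply by 1.0 (or CAST to REAL) to force floating-point division

Corrected query:
SELECT customer, SUM(quantity) * 1.0 / COUNT(*) AS avg_quantity FROM orders GROUP BY customer

Result:
customer | avg_quantity
---------+-------------
Bob      | 6.5         
Carol    | 5           
Frank    | 3           
Grace    | 9           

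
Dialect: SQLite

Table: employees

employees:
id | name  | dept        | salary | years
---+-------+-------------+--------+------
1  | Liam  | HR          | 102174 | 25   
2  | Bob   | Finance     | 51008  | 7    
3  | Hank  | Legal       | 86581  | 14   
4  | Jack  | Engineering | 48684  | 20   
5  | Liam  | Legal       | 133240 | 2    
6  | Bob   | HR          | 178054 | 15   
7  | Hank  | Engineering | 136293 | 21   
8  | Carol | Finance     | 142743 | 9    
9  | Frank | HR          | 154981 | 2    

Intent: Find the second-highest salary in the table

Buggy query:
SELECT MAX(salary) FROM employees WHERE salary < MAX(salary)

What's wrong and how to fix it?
Bug: MAX(salary) on the right of the comparison is an aggregate-in-WHERE error

Fix: Compute the overall MAX in a subquery, then take MAX of rows below it

Corrected query:
SELECT MAX(salary) FROM employees WHERE salary < (SELECT MAX(salary) FROM employees)

Result:
MAX(salary)
-----------
154981     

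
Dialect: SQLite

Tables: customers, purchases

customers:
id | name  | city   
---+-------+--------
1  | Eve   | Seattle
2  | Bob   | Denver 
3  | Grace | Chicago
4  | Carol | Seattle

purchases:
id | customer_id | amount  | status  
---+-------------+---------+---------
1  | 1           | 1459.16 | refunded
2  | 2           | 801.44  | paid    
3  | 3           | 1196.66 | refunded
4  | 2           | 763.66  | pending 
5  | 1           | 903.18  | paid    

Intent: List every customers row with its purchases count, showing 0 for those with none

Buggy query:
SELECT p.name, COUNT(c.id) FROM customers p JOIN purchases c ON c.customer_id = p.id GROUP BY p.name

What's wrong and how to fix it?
Bug: An inner join excludes parents with zero children

Fix: Switch to LEFT JOIN to retain unmatched parent rows

Corrected query:
SELECT p.name, COUNT(c.id) FROM customers p LEFT JOIN purchases c ON c.customer_id = p.id GROUP BY p.name

Result:
name  | COUNT(c.id)
------+------------
Bob   | 2          
Carol | 0          
Eve   | 2          
Grace | 1          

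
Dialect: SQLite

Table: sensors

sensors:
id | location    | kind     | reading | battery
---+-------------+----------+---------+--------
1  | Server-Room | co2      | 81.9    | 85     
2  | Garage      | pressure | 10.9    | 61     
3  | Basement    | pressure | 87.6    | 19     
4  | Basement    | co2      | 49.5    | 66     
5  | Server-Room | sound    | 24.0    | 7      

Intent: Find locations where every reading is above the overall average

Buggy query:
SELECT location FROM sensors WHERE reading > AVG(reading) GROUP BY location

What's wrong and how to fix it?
Bug: WHERE evaluates per row before aggregation, so AVG() is unavailable

Fix: Compute the overall average in a scalar subquery and compare each group's MIN against it in HAVING

Corrected query:
SELECT location FROM sensors GROUP BY location HAVING MIN(reading) > (SELECT AVG(reading) FROM sensors)

Result:
(no rows)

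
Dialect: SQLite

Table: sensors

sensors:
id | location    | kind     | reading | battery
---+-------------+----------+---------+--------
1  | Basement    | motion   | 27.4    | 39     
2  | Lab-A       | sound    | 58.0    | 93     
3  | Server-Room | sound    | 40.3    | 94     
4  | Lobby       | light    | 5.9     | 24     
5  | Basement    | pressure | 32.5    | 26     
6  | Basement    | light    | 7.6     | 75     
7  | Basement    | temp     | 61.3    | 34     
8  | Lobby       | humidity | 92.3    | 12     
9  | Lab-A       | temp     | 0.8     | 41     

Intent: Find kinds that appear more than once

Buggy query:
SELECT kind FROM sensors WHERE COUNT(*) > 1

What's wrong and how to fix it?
Bug: WHERE can't reference COUNT(*); aggregates are computed after WHERE

Fix: Group first, then use HAVING for the count condition

Corrected query:
SELECT kind FROM sensors GROUP BY kind HAVING COUNT(*) > 1

Result:
kind 
-----
light
sound
temp 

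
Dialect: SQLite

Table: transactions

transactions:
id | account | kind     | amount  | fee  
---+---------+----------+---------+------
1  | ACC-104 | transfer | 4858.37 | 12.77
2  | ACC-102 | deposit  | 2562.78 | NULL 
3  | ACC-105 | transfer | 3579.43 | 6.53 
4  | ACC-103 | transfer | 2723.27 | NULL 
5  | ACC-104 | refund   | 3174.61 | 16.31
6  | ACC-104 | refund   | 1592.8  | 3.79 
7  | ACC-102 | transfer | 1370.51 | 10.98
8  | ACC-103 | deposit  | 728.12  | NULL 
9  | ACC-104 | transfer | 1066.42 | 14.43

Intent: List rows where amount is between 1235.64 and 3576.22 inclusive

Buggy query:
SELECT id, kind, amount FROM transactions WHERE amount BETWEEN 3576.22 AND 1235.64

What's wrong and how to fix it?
Bug: BETWEEN expects the lower bound first; with 3576.22 AND 1235.64 the range is empty

Fix: Write BETWEEN 1235.64 AND 3576.22

Corrected query:
SELECT id, kind, amount FROM transactions WHERE amount BETWEEN 1235.64 AND 3576.22

Result:
id | kind     | amount 
---+----------+--------
2  | deposit  | 2562.78
4  | transfer | 2723.27
5  | refund   | 3174.61
6  | refund   | 1592.8 
7  | transfer | 1370.51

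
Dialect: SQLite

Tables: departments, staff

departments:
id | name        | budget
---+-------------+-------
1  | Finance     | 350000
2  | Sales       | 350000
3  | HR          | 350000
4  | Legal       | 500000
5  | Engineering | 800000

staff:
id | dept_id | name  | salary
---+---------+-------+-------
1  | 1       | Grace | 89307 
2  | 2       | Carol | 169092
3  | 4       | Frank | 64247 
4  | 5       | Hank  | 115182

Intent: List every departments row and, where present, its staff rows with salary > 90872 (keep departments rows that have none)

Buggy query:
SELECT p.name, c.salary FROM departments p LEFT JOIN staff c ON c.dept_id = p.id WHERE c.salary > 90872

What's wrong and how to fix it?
Bug: Filtering c.salary in WHERE discards the NULL rows produced by LEFT JOIN, turning it into an inner join

Fix: Put 'c.salary > 90872' in the JOIN's ON clause instead of WHERE

Corrected query:
SELECT p.name, c.salary FROM departments p LEFT JOIN staff c ON c.dept_id = p.id AND c.salary > 90872

Result:
name        | salary
------------+-------
Finance     | NULL  
Sales       | 169092
HR          | NULL  
Legal       | NULL  
Engineering | 115182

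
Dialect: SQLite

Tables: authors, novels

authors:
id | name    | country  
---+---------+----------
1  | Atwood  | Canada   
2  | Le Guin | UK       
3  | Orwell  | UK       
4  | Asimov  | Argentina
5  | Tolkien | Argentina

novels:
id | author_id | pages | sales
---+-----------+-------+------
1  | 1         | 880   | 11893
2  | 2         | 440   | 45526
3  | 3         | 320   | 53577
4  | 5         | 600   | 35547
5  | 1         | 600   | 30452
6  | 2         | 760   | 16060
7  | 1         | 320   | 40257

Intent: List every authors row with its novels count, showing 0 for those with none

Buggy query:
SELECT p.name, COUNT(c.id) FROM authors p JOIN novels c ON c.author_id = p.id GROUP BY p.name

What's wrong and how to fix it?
Bug: INNER JOIN drops authors rows that have no matching novels rows

Fix: Use LEFT JOIN so parents without children still appear (COUNT(c.id) gives 0)

Corrected query:
SELECT p.name, COUNT(c.id) FROM authors p LEFT JOIN novels c ON c.author_id = p.id GROUP BY p.name

Result:
name    | COUNT(c.id)
--------+------------
Asimov  | 0          
Atwood  | 3          
Le Guin | 2          
Orwell  | 1          
Tolkien | 1          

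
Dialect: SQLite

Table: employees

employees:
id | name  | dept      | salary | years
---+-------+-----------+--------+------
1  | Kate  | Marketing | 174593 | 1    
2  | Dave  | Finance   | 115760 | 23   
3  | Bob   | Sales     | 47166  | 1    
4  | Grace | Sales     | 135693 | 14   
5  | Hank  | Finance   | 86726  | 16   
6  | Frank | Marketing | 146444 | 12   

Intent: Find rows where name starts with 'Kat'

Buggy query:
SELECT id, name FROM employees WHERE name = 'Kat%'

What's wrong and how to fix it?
Bug: '=' compares the literal string including the % character; pattern matching needs LIKE

Fix: Replace '=' with LIKE so 'Kat%' is treated as a pattern

Corrected query:
SELECT id, name FROM employees WHERE name LIKE 'Kat%'

Result:
id | name
---+-----
1  | Kate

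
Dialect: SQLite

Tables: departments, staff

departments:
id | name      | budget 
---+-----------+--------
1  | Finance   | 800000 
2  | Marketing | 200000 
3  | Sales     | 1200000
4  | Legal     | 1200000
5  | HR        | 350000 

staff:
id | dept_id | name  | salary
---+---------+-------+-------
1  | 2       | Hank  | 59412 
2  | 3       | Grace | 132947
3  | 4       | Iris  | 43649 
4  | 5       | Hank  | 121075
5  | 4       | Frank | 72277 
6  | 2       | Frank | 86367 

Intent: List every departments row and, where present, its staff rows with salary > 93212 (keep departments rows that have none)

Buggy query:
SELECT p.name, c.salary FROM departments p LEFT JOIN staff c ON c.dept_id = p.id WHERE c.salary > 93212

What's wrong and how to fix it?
Bug: A WHERE condition on the right-hand table after LEFT JOIN drops unmatched parents

Fix: Move the right-table condition into the ON clause so unmatched parents are kept

Corrected query:
SELECT p.name, c.salary FROM departments p LEFT JOIN staff c ON c.dept_id = p.id AND c.salary > 93212

Result:
name      | salary
----------+-------
Finance   | NULL  
Marketing | NULL  
Sales     | 132947
Legal     | NULL  
HR        | 121075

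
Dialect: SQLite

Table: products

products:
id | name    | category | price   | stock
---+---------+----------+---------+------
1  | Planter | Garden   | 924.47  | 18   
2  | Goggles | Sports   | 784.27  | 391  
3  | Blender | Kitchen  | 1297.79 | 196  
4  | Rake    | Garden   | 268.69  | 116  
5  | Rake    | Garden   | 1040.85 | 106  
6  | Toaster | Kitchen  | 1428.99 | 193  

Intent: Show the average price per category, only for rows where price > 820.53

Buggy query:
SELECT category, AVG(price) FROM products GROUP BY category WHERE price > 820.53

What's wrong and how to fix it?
Bug: WHERE cannot follow GROUP BY

Fix: Place WHERE between FROM and GROUP BY

Corrected query:
SELECT category, AVG(price) FROM products WHERE price > 820.53 GROUP BY category

Result:
category | AVG(price)
---------+-----------
Garden   | 982.66    
Kitchen  | 1363.39   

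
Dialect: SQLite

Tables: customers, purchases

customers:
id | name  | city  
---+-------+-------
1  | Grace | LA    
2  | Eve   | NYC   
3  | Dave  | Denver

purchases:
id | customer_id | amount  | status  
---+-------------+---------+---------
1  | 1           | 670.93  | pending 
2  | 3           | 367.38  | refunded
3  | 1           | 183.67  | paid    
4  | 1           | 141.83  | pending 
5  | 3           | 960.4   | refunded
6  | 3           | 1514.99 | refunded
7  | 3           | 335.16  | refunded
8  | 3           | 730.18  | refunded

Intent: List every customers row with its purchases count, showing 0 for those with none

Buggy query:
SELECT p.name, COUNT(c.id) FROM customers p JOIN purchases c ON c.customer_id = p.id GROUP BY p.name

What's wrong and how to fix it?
Bug: INNER JOIN drops customers rows that have no matching purchases rows

Fix: Switch to LEFT JOIN to retain unmatched parent rows

Corrected query:
SELECT p.name, COUNT(c.id) FROM customers p LEFT JOIN purchases c ON c.customer_id = p.id GROUP BY p.name

Result:
name  | COUNT(c.id)
------+------------
Dave  | 5          
Eve   | 0          
Grace | 3          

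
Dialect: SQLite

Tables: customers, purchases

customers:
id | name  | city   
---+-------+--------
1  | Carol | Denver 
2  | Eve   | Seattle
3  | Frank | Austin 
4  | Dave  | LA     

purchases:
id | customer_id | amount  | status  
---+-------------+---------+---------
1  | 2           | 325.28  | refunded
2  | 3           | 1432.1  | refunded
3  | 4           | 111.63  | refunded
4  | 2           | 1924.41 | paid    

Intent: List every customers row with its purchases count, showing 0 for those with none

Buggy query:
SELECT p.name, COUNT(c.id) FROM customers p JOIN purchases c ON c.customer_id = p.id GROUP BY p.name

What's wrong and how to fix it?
Bug: An inner join excludes parents with zero children

Fix: Switch to LEFT JOIN to retain unmatched parent rows

Corrected query:
SELECT p.name, COUNT(c.id) FROM customers p LEFT JOIN purchases c ON c.customer_id = p.id GROUP BY p.name

Result:
name  | COUNT(c.id)
------+------------
Carol | 0          
Dave  | 1          
Eve   | 2          
Frank | 1          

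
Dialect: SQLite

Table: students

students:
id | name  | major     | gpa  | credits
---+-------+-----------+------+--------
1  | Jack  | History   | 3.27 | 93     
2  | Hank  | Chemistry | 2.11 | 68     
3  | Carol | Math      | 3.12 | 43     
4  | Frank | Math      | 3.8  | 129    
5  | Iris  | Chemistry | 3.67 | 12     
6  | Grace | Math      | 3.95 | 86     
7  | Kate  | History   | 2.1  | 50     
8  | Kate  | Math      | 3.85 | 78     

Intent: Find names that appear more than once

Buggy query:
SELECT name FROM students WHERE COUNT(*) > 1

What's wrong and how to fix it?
Bug: WHERE can't reference COUNT(*); aggregates are computed after WHERE

Fix: Group first, then use HAVING for the count condition

Corrected query:
SELECT name FROM students GROUP BY name HAVING COUNT(*) > 1

Result:
name
----
Kate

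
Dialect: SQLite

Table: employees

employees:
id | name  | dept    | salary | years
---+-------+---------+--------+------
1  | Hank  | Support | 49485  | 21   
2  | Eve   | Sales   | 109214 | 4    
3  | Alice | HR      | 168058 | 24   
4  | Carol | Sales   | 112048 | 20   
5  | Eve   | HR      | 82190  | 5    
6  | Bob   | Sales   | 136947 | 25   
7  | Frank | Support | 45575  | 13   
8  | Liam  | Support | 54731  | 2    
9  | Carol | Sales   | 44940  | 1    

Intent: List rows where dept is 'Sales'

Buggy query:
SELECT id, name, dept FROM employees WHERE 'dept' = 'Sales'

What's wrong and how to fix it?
Bug: 'dept' in single quotes is a string literal, not the column; the comparison is literal-vs-literal and never true

Fix: Remove the quotes around the column name (or use double quotes for an identifier)

Corrected query:
SELECT id, name, dept FROM employees WHERE dept = 'Sales'

Result:
id | name  | dept 
---+-------+------
2  | Eve   | Sales
4  | Carol | Sales
6  | Bob   | Sales
9  | Carol | Sales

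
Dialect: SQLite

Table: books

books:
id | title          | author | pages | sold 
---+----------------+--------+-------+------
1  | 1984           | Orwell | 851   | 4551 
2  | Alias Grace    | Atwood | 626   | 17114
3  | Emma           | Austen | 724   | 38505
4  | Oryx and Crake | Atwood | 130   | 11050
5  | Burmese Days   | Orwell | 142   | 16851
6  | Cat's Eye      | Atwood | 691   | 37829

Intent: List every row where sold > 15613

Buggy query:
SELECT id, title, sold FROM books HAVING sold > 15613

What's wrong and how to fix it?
Bug: This is a non-aggregate query (no GROUP BY, no aggregates), so in SQLite the HAVING clause is invalid here; a row-level condition belongs in WHERE

Fix: Replace HAVING with WHERE since the condition applies to individual rows

Corrected query:
SELECT id, title, sold FROM books WHERE sold > 15613

Result:
id | title        | sold 
---+--------------+------
2  | Alias Grace  | 17114
3  | Emma         | 38505
5  | Burmese Days | 16851
6  | Cat's Eye    | 37829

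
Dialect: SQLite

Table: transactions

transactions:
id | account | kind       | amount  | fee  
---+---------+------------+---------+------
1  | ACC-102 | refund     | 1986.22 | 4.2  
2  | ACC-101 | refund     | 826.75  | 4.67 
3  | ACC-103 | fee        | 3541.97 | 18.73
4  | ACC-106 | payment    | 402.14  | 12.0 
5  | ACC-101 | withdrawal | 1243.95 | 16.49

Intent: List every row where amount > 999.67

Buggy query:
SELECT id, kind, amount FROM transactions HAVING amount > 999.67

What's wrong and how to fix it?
Bug: This is a non-aggregate query (no GROUP BY, no aggregates), so in SQLite the HAVING clause is invalid here; a row-level condition belongs in WHERE

Fix: Replace HAVING with WHERE since the condition applies to individual rows

Corrected query:
SELECT id, kind, amount FROM transactions WHERE amount > 999.67

Result:
id | kind       | amount 
---+------------+--------
1  | refund     | 1986.22
3  | fee        | 3541.97
5  | withdrawal | 1243.95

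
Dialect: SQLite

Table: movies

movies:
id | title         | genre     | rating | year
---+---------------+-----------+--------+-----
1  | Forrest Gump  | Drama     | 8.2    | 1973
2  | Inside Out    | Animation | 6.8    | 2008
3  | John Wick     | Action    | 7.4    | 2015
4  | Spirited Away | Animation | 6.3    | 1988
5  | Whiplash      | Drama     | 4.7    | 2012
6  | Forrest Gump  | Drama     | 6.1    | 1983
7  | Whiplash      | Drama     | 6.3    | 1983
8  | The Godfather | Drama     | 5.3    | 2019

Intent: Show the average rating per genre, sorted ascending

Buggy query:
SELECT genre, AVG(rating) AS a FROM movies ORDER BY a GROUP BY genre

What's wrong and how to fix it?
Bug: ORDER BY appears before GROUP BY; SQL clause order requires GROUP BY first

Fix: Reorder: SELECT … FROM … GROUP BY … ORDER BY …

Corrected query:
SELECT genre, AVG(rating) AS a FROM movies GROUP BY genre ORDER BY a

Result:
genre     | a   
----------+-----
Drama     | 6.12
Animation | 6.55
Action    | 7.4 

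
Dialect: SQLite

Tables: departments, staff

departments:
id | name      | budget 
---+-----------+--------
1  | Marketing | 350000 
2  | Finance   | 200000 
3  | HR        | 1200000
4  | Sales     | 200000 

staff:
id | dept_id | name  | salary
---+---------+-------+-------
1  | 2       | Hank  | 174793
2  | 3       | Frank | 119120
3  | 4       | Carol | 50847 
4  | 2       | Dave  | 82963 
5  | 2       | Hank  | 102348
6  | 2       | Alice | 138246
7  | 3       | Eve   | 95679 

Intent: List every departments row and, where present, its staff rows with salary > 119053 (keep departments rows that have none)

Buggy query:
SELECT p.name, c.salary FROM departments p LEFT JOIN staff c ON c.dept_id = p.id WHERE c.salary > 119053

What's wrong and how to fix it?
Bug: A WHERE condition on the right-hand table after LEFT JOIN drops unmatched parents

Fix: Move the right-table condition into the ON clause so unmatched parents are kept

Corrected query:
SELECT p.name, c.salary FROM departments p LEFT JOIN staff c ON c.dept_id = p.id AND c.salary > 119053

Result:
name      | salary
----------+-------
Marketing | NULL  
Finance   | 138246
Finance   | 174793
HR        | 119120
Sales     | NULL  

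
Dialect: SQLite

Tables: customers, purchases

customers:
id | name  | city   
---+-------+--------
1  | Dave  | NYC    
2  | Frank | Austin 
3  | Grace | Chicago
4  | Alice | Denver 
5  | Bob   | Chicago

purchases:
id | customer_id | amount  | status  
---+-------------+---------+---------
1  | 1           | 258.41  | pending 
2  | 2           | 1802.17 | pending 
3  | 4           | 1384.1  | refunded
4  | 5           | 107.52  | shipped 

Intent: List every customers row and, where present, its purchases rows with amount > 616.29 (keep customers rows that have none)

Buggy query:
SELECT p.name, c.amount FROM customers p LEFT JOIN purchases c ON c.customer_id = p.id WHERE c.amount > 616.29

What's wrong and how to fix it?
Bug: A WHERE condition on the right-hand table after LEFT JOIN drops unmatched parents

Fix: Move the right-table condition into the ON clause so unmatched parents are kept

Corrected query:
SELECT p.name, c.amount FROM customers p LEFT JOIN purchases c ON c.customer_id = p.id AND c.amount > 616.29

Result:
name  | amount 
------+--------
Dave  | NULL   
Frank | 1802.17
Grace | NULL   
Alice | 1384.1 
Bob   | NULL   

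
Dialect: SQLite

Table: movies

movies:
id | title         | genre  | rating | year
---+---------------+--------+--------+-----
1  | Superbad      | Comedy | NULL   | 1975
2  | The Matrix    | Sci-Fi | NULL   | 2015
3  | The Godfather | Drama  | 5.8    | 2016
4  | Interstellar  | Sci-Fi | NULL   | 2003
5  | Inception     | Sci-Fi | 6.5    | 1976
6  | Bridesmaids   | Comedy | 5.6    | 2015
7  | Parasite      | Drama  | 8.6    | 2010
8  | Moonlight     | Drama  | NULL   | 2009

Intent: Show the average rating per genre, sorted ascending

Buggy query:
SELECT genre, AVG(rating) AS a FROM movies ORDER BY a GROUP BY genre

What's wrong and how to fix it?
Bug: GROUP BY must precede ORDER BY

Fix: Move ORDER BY to the end, after GROUP BY

Corrected query:
SELECT genre, AVG(rating) AS a FROM movies GROUP BY genre ORDER BY a

Result:
genre  | a  
-------+----
Comedy | 5.6
Sci-Fi | 6.5
Drama  | 7.2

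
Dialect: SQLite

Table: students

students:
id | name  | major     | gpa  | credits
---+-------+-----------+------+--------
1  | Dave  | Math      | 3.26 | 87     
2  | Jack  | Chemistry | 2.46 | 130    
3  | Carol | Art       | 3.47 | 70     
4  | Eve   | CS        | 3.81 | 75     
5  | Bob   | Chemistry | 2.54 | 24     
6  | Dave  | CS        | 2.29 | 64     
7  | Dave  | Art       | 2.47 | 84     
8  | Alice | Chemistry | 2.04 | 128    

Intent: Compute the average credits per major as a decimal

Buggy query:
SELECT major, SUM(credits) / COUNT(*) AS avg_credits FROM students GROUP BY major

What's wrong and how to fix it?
Bug: Both operands are integers, so '/' performs integer division and truncates

Fix: Cast one side to REAL so the division keeps the fractional part

Corrected query:
SELECT major, SUM(credits) * 1.0 / COUNT(*) AS avg_credits FROM students GROUP BY major

Result:
major     | avg_credits
----------+------------
Art       | 77         
CS        | 69.5       
Chemistry | 94         
Math      | 87         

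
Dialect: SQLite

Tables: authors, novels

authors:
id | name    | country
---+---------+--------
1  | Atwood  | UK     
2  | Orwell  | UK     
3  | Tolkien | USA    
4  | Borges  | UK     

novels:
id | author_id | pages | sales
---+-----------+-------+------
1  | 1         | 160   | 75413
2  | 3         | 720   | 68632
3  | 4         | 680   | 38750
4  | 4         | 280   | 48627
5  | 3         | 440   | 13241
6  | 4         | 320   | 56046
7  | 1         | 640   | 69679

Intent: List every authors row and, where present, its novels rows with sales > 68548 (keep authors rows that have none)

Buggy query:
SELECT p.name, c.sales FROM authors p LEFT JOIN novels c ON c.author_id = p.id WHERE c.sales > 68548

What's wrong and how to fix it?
Bug: Filtering c.sales in WHERE discards the NULL rows produced by LEFT JOIN, turning it into an inner join

Fix: Move the right-table condition into the ON clause so unmatched parents are kept

Corrected query:
SELECT p.name, c.sales FROM authors p LEFT JOIN novels c ON c.author_id = p.id AND c.sales > 68548

Result:
name    | sales
--------+------
Atwood  | 69679
Atwood  | 75413
Orwell  | NULL 
Tolkien | 68632
Borges  | NULL 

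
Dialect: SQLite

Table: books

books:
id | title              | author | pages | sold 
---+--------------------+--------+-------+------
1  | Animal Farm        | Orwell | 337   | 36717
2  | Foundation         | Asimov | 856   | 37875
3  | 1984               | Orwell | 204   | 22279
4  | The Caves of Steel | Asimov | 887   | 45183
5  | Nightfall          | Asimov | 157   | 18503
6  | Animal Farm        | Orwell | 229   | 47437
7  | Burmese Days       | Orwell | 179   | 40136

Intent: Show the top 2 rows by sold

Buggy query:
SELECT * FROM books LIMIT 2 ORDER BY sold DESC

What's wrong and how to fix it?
Bug: LIMIT must come after ORDER BY

Fix: Swap the clauses: ORDER BY first, then LIMIT

Corrected query:
SELECT * FROM books ORDER BY sold DESC LIMIT 2

Result:
id | title              | author | pages | sold 
---+--------------------+--------+-------+------
6  | Animal Farm        | Orwell | 229   | 47437
4  | The Caves of Steel | Asimov | 887   | 45183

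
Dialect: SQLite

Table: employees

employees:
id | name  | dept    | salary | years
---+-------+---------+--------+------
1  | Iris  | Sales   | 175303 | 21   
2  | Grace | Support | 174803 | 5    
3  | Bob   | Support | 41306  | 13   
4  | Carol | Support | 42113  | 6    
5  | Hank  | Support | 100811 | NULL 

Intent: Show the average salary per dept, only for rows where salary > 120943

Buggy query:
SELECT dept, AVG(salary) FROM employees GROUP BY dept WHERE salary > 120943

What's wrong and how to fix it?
Bug: Row-level WHERE must come before GROUP BY in the clause order

Fix: Place WHERE between FROM and GROUP BY

Corrected query:
SELECT dept, AVG(salary) FROM employees WHERE salary > 120943 GROUP BY dept

Result:
dept    | AVG(salary)
--------+------------
Sales   | 175303     
Support | 174803     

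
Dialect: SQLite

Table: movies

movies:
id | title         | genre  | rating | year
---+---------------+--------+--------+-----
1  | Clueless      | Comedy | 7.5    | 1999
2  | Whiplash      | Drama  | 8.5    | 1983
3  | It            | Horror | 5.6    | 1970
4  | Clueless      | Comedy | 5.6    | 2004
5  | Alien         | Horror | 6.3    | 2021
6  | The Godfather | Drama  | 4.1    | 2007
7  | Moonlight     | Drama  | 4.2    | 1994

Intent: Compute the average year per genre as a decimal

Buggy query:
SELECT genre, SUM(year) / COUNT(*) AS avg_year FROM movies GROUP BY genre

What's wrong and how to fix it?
Bug: Both operands are integers, so '/' performs integer division and truncates

Fix: Multiply by 1.0 (or CAST to REAL) to force floating-point division

Corrected query:
SELECT genre, SUM(year) * 1.0 / COUNT(*) AS avg_year FROM movies GROUP BY genre

Result:
genre  | avg_year   
-------+------------
Comedy | 2001.5     
Drama  | 1994.666667
Horror | 1995.5     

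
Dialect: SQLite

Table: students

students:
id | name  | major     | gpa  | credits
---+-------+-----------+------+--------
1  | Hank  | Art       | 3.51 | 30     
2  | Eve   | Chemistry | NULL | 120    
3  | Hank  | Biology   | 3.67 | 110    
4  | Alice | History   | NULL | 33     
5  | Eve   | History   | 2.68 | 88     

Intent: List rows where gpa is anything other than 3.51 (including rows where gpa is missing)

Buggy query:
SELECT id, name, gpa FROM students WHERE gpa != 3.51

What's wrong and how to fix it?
Bug: Inequality against NULL is unknown, not true; rows with NULL are dropped

Fix: Handle NULL separately with IS NULL alongside the inequality

Corrected query:
SELECT id, name, gpa FROM students WHERE gpa != 3.51 OR gpa IS NULL

Result:
id | name  | gpa 
---+-------+-----
2  | Eve   | NULL
3  | Hank  | 3.67
4  | Alice | NULL
5  | Eve   | 2.68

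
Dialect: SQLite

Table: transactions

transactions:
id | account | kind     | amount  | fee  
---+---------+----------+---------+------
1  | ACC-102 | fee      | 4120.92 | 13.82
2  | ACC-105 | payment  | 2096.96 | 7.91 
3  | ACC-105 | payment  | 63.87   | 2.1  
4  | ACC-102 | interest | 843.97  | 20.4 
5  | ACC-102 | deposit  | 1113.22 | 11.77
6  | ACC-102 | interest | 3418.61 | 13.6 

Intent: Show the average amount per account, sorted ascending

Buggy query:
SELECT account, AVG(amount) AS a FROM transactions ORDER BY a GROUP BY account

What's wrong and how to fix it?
Bug: GROUP BY must precede ORDER BY

Fix: Reorder: SELECT … FROM … GROUP BY … ORDER BY …

Corrected query:
SELECT account, AVG(amount) AS a FROM transactions GROUP BY account ORDER BY a

Result:
account | a       
--------+---------
ACC-105 | 1080.415
ACC-102 | 2374.18 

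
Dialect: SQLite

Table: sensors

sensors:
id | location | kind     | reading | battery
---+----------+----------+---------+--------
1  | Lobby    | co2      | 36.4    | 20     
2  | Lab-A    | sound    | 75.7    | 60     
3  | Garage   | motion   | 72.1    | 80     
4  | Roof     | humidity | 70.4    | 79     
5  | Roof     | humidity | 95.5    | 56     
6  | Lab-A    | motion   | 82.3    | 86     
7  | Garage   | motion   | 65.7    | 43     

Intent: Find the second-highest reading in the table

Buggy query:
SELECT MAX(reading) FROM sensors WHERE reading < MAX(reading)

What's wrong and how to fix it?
Bug: MAX(reading) on the right of the comparison is an aggregate-in-WHERE error

Fix: Put the inner MAX in a scalar subquery

Corrected query:
SELECT MAX(reading) FROM sensors WHERE reading < (SELECT MAX(reading) FROM sensors)

Result:
MAX(reading)
------------
82.3        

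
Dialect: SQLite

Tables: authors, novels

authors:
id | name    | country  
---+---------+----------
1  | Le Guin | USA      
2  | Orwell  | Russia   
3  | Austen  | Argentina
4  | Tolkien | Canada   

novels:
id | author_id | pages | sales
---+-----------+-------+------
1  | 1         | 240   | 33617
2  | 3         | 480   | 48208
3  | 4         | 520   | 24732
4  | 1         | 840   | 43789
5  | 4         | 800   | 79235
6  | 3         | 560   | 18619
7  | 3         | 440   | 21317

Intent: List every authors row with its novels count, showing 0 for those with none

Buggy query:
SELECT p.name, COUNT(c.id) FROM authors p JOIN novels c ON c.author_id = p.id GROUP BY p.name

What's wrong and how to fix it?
Bug: An inner join excludes parents with zero children

Fix: Use LEFT JOIN so parents without children still appear (COUNT(c.id) gives 0)

Corrected query:
SELECT p.name, COUNT(c.id) FROM authors p LEFT JOIN novels c ON c.author_id = p.id GROUP BY p.name

Result:
name    | COUNT(c.id)
--------+------------
Austen  | 3          
Le Guin | 2          
Orwell  | 0          
Tolkien | 2          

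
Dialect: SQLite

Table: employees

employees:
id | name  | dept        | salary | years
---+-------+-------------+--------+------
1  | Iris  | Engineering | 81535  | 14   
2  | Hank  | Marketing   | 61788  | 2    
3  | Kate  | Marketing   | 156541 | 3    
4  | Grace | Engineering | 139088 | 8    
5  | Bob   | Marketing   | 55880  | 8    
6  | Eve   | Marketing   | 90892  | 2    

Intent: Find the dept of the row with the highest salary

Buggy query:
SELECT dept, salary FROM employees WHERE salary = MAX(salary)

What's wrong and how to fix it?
Bug: MAX(salary) is an aggregate and cannot be used directly in WHERE

Fix: Wrap MAX in a scalar subquery so WHERE compares against a single value

Corrected query:
SELECT dept, salary FROM employees WHERE salary = (SELECT MAX(salary) FROM employees)

Result:
dept      | salary
----------+-------
Marketing | 156541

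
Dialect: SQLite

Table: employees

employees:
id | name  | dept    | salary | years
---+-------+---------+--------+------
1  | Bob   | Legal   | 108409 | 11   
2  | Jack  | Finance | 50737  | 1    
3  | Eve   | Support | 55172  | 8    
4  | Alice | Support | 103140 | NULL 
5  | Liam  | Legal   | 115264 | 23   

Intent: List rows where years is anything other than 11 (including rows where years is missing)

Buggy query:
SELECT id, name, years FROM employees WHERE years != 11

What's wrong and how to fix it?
Bug: Inequality against NULL is unknown, not true; rows with NULL are dropped

Fix: Handle NULL separately with IS NULL alongside the inequality

Corrected query:
SELECT id, name, years FROM employees WHERE years != 11 OR years IS NULL

Result:
id | name  | years
---+-------+------
2  | Jack  | 1    
3  | Eve   | 8    
4  | Alice | NULL 
5  | Liam  | 23   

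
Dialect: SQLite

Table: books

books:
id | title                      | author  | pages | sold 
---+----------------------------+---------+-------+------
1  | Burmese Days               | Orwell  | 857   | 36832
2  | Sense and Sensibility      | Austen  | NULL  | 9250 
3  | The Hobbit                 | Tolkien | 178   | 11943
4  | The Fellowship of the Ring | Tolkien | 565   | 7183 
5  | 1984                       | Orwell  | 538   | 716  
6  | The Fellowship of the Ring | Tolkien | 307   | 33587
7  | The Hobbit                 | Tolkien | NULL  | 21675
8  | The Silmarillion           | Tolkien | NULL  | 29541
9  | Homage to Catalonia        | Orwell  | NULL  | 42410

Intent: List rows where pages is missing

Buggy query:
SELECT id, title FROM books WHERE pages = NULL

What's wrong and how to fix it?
Bug: Comparing to NULL with '=' never matches; NULL = NULL is unknown, not true

Fix: Use IS NULL to test for NULL

Corrected query:
SELECT id, title FROM books WHERE pages IS NULL

Result:
id | title                
---+----------------------
2  | Sense and Sensibility
7  | The Hobbit           
8  | The Silmarillion     
9  | Homage to Catalonia  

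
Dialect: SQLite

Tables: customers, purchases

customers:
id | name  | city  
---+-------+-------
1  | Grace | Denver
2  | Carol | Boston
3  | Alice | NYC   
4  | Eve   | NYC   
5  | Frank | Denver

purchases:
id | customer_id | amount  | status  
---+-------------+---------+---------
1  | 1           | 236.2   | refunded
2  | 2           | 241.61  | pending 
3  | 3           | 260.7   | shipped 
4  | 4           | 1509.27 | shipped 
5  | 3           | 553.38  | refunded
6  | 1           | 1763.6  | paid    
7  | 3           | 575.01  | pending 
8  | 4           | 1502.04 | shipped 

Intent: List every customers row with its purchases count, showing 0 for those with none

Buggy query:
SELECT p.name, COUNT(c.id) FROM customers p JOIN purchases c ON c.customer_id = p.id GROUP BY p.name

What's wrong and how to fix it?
Bug: INNER JOIN drops customers rows that have no matching purchases rows

Fix: Switch to LEFT JOIN to retain unmatched parent rows

Corrected query:
SELECT p.name, COUNT(c.id) FROM customers p LEFT JOIN purchases c ON c.customer_id = p.id GROUP BY p.name

Result:
name  | COUNT(c.id)
------+------------
Alice | 3          
Carol | 1          
Eve   | 2          
Frank | 0          
Grace | 2          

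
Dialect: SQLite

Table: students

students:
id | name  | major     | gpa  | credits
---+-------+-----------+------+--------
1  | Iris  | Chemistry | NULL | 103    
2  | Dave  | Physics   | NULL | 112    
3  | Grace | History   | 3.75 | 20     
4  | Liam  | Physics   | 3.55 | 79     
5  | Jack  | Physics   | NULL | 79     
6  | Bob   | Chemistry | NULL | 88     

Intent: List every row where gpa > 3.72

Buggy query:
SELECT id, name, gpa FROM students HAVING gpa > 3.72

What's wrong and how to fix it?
Bug: This is a non-aggregate query (no GROUP BY, no aggregates), so in SQLite the HAVING clause is invalid here; a row-level condition belongs in WHERE

Fix: Use WHERE for row-level filtering

Corrected query:
SELECT id, name, gpa FROM students WHERE gpa > 3.72

Result:
id | name  | gpa 
---+-------+-----
3  | Grace | 3.75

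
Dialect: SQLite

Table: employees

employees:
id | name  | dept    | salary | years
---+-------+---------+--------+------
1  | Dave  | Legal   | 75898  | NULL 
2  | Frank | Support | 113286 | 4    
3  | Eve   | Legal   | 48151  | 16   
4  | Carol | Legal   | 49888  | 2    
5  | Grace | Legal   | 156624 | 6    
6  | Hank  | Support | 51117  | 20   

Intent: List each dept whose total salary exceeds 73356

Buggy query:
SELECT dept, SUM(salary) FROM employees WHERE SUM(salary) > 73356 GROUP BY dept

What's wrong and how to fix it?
Bug: SUM(salary) is an aggregate, but WHERE filters rows before aggregation

Fix: Use HAVING (which filters groups after aggregation) instead of WHERE

Corrected query:
SELECT dept, SUM(salary) FROM employees GROUP BY dept HAVING SUM(salary) > 73356

Result:
dept    | SUM(salary)
--------+------------
Legal   | 330561     
Support | 164403     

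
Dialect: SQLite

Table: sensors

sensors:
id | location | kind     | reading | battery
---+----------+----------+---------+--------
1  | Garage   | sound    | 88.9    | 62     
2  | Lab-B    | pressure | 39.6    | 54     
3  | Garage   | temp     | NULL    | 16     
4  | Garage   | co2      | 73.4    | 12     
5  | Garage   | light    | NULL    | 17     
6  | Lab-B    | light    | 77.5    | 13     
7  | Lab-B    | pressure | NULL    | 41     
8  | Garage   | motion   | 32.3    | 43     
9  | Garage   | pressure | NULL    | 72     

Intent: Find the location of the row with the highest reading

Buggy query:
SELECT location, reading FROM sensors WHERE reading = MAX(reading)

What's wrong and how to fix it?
Bug: WHERE is evaluated per row; an aggregate over the whole table isn't defined there

Fix: Use a subquery: WHERE reading = (SELECT MAX(reading) FROM sensors)

Corrected query:
SELECT location, reading FROM sensors WHERE reading = (SELECT MAX(reading) FROM sensors)

Result:
location | reading
---------+--------
Garage   | 88.9   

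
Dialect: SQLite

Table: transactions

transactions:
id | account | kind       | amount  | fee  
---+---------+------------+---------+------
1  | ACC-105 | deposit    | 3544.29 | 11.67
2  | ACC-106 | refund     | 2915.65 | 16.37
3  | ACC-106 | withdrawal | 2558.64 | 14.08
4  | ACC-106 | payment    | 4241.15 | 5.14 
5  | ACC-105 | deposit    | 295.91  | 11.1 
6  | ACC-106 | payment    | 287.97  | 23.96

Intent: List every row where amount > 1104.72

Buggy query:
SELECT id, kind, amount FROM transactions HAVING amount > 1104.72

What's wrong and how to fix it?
Bug: HAVING filters the output of aggregation, but this query has no GROUP BY and no aggregate functions, so SQLite rejects it (HAVING clause on a non-aggregate query); the condition here is per row

Fix: Use WHERE for row-level filtering

Corrected query:
SELECT id, kind, amount FROM transactions WHERE amount > 1104.72

Result:
id | kind       | amount 
---+------------+--------
1  | deposit    | 3544.29
2  | refund     | 2915.65
3  | withdrawal | 2558.64
4  | payment    | 4241.15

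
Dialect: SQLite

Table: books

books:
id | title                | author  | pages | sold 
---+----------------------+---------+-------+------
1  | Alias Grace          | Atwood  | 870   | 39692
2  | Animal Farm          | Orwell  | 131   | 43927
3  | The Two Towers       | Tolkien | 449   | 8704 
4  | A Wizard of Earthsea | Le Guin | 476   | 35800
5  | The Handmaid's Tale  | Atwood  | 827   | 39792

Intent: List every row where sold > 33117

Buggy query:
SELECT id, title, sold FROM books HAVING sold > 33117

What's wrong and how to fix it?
Bug: HAVING filters the output of aggregation, but this query has no GROUP BY and no aggregate functions, so SQLite rejects it (HAVING clause on a non-aggregate query); the condition here is per row

Fix: Replace HAVING with WHERE since the condition applies to individual rows

Corrected query:
SELECT id, title, sold FROM books WHERE sold > 33117

Result:
id | title                | sold 
---+----------------------+------
1  | Alias Grace          | 39692
2  | Animal Farm          | 43927
4  | A Wizard of Earthsea | 35800
5  | The Handmaid's Tale  | 39792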